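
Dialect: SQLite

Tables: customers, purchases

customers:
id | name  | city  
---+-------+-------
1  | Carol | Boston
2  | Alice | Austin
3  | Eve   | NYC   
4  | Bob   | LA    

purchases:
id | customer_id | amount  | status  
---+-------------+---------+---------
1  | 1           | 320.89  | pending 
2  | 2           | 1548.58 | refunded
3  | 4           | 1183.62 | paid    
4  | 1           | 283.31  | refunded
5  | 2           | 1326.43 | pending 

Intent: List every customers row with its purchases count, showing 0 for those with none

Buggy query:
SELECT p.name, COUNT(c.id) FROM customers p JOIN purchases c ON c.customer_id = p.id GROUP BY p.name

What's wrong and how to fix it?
Bug: INNER JOIN drops customers rows that have no matching purchases rows

Fix: Use LEFT JOIN so parents without children still appear (COUNT(c.id) gives 0)

Corrected query:
SELECT p.name, COUNT(c.id) FROM customers p LEFT JOIN purchases c ON c.customer_id = p.id GROUP BY p.name

Result:
name  | COUNT(c.id)
------+------------
Alice | 2          
Bob   | 1          
Carol | 2          
Eve   | 0          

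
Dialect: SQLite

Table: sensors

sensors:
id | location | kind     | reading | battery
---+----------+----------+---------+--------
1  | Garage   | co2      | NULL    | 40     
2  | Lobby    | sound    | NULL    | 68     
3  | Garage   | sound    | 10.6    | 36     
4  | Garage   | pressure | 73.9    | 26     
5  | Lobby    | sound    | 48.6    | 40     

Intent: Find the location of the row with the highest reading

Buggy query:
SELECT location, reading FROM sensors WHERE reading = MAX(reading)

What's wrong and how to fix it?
Bug: MAX(reading) is an aggregate and cannot be used directly in WHERE

Fix: Use a subquery: WHERE reading = (SELECT MAX(reading) FROM sensors)

Corrected query:
SELECT location, reading FROM sensors WHERE reading = (SELECT MAX(reading) FROM sensors)

Result:
location | reading
---------+--------
Garage   | 73.9   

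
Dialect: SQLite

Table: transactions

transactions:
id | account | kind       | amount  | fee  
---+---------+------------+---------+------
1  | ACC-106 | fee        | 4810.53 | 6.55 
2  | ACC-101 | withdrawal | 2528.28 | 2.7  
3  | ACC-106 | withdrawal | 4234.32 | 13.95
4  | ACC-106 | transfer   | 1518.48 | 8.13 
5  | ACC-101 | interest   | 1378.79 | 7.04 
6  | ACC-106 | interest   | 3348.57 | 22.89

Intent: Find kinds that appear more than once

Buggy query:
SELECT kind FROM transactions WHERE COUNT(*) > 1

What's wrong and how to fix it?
Bug: COUNT(*) is an aggregate and cannot be used in WHERE

Fix: Group first, then use HAVING for the count condition

Corrected query:
SELECT kind FROM transactions GROUP BY kind HAVING COUNT(*) > 1

Result:
kind      
----------
interest  
withdrawal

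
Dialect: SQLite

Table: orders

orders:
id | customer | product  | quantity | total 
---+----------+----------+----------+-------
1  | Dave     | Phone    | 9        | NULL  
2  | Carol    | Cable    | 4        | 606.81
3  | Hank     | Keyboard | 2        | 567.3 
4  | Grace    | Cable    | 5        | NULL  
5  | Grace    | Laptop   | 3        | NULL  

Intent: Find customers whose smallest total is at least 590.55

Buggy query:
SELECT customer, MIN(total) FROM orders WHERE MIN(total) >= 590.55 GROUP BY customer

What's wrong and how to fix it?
Bug: MIN() in WHERE is a misuse of aggregate

Fix: Use HAVING for the per-group MIN condition

Corrected query:
SELECT customer, MIN(total) FROM orders GROUP BY customer HAVING MIN(total) >= 590.55

Result:
customer | MIN(total)
---------+-----------
Carol    | 606.81    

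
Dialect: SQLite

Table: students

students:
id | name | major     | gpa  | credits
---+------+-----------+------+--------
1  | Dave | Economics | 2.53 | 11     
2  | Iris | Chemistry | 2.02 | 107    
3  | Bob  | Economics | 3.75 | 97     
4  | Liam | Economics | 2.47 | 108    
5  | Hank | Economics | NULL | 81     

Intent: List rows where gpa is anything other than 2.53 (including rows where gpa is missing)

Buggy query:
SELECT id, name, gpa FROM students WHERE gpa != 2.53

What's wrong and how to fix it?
Bug: Inequality against NULL is unknown, not true; rows with NULL are dropped

Fix: Add an explicit OR gpa IS NULL to include the missing-value rows

Corrected query:
SELECT id, name, gpa FROM students WHERE gpa != 2.53 OR gpa IS NULL

Result:
id | name | gpa 
---+------+-----
2  | Iris | 2.02
3  | Bob  | 3.75
4  | Liam | 2.47
5  | Hank | NULL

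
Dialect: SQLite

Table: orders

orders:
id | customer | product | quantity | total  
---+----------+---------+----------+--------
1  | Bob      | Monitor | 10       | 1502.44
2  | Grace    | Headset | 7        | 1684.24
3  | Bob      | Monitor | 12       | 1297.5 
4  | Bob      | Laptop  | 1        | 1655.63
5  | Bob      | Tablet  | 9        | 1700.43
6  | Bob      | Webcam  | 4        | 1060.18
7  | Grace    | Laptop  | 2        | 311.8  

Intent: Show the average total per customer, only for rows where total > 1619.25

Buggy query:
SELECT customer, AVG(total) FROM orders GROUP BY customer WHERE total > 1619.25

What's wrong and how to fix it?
Bug: WHERE cannot follow GROUP BY

Fix: Place WHERE between FROM and GROUP BY

Corrected query:
SELECT customer, AVG(total) FROM orders WHERE total > 1619.25 GROUP BY customer

Result:
customer | AVG(total)
---------+-----------
Bob      | 1678.03   
Grace    | 1684.24   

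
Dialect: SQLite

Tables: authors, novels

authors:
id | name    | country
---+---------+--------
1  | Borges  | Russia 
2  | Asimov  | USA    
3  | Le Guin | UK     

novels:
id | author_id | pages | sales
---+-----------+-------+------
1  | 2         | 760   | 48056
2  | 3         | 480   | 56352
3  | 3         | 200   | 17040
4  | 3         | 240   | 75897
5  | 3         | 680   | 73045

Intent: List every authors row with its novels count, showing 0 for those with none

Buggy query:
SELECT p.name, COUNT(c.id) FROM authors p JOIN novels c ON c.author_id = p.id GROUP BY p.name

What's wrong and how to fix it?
Bug: An inner join excludes parents with zero children

Fix: Use LEFT JOIN so parents without children still appear (COUNT(c.id) gives 0)

Corrected query:
SELECT p.name, COUNT(c.id) FROM authors p LEFT JOIN novels c ON c.author_id = p.id GROUP BY p.name

Result:
name    | COUNT(c.id)
--------+------------
Asimov  | 1          
Borges  | 0          
Le Guin | 4          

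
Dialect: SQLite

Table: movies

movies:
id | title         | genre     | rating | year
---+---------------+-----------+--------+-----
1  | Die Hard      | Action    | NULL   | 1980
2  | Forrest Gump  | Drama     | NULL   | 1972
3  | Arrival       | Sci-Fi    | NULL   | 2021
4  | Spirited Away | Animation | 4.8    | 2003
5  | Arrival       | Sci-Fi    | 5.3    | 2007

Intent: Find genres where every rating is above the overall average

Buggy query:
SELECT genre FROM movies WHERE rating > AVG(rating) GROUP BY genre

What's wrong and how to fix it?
Bug: WHERE evaluates per row before aggregation, so AVG() is unavailable

Fix: Use a subquery for AVG and a HAVING MIN(...) filter so the condition holds for every row in the group

Corrected query:
SELECT genre FROM movies GROUP BY genre HAVING MIN(rating) > (SELECT AVG(rating) FROM movies)

Result:
genre 
------
Sci-Fi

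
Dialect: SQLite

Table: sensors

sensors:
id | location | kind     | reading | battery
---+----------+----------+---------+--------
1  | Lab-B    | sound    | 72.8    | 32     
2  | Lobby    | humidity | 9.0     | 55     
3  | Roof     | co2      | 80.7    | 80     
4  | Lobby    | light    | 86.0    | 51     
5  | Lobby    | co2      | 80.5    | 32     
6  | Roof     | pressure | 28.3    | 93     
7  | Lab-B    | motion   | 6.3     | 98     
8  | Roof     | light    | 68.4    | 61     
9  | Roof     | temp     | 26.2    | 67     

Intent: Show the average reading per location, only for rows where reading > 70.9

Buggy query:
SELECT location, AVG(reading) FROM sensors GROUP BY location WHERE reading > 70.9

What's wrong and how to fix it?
Bug: Row-level WHERE must come before GROUP BY in the clause order

Fix: Move the WHERE clause before GROUP BY

Corrected query:
SELECT location, AVG(reading) FROM sensors WHERE reading > 70.9 GROUP BY location

Result:
location | AVG(reading)
---------+-------------
Lab-B    | 72.8        
Lobby    | 83.25       
Roof     | 80.7        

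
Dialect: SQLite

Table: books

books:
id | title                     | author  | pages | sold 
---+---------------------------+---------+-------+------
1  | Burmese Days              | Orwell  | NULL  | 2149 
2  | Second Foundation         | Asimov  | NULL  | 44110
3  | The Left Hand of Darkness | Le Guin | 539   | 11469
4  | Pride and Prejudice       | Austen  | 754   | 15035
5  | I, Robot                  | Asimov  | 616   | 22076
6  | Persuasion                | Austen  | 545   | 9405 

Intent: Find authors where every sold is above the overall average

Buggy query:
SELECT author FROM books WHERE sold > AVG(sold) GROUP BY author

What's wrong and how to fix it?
Bug: WHERE evaluates per row before aggregation, so AVG() is unavailable

Fix: Use a subquery for AVG and a HAVING MIN(...) filter so the condition holds for every row in the group

Corrected query:
SELECT author FROM books GROUP BY author HAVING MIN(sold) > (SELECT AVG(sold) FROM books)

Result:
author
------
Asimov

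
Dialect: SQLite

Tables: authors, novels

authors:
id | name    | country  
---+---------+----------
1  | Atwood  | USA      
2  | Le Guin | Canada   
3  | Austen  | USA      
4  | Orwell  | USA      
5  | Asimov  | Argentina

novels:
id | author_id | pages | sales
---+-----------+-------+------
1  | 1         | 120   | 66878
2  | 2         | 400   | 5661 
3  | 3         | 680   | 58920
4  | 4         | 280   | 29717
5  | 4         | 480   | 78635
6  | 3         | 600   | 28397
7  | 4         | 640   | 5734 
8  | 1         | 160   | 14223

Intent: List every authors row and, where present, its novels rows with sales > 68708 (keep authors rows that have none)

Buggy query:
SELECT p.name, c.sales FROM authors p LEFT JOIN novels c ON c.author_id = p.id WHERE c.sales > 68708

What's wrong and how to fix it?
Bug: Filtering c.sales in WHERE discards the NULL rows produced by LEFT JOIN, turning it into an inner join

Fix: Put 'c.sales > 68708' in the JOIN's ON clause instead of WHERE

Corrected query:
SELECT p.name, c.sales FROM authors p LEFT JOIN novels c ON c.author_id = p.id AND c.sales > 68708

Result:
name    | sales
--------+------
Atwood  | NULL 
Le Guin | NULL 
Austen  | NULL 
Orwell  | 78635
Asimov  | NULL 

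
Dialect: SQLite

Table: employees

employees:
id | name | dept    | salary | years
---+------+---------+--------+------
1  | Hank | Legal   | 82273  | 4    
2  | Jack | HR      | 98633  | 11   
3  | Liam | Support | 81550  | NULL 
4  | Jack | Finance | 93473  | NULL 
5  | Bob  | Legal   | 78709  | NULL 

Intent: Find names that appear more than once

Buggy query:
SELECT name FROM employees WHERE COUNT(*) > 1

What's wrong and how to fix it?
Bug: COUNT(*) is an aggregate and cannot be used in WHERE

Fix: GROUP BY name, then filter groups with HAVING COUNT(*) > 1

Corrected query:
SELECT name FROM employees GROUP BY name HAVING COUNT(*) > 1

Result:
name
----
Jack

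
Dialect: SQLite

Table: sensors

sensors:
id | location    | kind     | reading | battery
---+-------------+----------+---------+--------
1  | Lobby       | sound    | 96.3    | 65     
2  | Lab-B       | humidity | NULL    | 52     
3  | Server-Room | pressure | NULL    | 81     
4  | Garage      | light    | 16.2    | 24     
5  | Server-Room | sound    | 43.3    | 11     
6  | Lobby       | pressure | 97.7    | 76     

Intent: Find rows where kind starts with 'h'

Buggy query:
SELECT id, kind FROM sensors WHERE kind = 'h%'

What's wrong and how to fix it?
Bug: Wildcards only work with LIKE; '=' treats '%' as a literal character

Fix: Replace '=' with LIKE so 'h%' is treated as a pattern

Corrected query:
SELECT id, kind FROM sensors WHERE kind LIKE 'h%'

Result:
id | kind    
---+---------
2  | humidity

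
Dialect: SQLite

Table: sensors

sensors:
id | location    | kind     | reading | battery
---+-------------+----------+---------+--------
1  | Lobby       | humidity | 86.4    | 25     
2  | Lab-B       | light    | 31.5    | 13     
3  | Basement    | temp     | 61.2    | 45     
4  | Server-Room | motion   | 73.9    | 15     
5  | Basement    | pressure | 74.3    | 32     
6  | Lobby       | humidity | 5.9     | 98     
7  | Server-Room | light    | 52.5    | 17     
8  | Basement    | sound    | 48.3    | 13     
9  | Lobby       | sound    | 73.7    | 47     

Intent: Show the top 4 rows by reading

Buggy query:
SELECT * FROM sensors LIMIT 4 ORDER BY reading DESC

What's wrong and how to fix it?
Bug: LIMIT must come after ORDER BY

Fix: Sort with ORDER BY, then apply LIMIT

Corrected query:
SELECT * FROM sensors ORDER BY reading DESC LIMIT 4

Result:
id | location    | kind     | reading | battery
---+-------------+----------+---------+--------
1  | Lobby       | humidity | 86.4    | 25     
5  | Basement    | pressure | 74.3    | 32     
4  | Server-Room | motion   | 73.9    | 15     
9  | Lobby       | sound    | 73.7    | 47     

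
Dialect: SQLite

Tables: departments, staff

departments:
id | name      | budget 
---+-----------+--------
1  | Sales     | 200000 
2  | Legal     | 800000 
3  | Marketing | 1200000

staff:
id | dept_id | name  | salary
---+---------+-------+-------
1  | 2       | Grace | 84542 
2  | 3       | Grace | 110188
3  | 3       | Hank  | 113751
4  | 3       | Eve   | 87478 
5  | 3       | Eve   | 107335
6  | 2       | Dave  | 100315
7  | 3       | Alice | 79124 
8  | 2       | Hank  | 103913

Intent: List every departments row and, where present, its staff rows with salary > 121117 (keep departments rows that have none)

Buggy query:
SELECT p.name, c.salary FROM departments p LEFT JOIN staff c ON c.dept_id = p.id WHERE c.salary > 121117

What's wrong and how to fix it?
Bug: Filtering c.salary in WHERE discards the NULL rows produced by LEFT JOIN, turning it into an inner join

Fix: Put 'c.salary > 121117' in the JOIN's ON clause instead of WHERE

Corrected query:
SELECT p.name, c.salary FROM departments p LEFT JOIN staff c ON c.dept_id = p.id AND c.salary > 121117

Result:
name      | salary
----------+-------
Sales     | NULL  
Legal     | NULL  
Marketing | NULL  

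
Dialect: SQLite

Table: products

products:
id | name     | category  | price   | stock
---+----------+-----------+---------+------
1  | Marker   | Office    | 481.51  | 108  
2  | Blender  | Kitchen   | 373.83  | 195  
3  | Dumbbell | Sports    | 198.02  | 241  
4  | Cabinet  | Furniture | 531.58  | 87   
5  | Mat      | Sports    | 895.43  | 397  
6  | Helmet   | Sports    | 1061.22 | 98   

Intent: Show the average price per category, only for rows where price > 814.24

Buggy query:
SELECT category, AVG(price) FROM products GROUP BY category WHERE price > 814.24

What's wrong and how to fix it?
Bug: Row-level WHERE must come before GROUP BY in the clause order

Fix: Move the WHERE clause before GROUP BY

Corrected query:
SELECT category, AVG(price) FROM products WHERE price > 814.24 GROUP BY category

Result:
category | AVG(price)
---------+-----------
Sports   | 978.325   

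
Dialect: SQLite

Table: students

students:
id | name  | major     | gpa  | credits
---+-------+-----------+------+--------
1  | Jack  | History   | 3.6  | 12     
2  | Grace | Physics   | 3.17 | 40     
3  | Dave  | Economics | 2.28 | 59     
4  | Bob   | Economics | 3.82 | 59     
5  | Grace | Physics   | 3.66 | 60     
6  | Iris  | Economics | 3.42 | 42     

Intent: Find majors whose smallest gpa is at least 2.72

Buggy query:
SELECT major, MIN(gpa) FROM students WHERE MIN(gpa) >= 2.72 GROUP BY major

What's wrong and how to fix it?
Bug: Aggregates like MIN are computed per group after WHERE runs

Fix: Replace WHERE with HAVING after the GROUP BY

Corrected query:
SELECT major, MIN(gpa) FROM students GROUP BY major HAVING MIN(gpa) >= 2.72

Result:
major   | MIN(gpa)
--------+---------
History | 3.6     
Physics | 3.17    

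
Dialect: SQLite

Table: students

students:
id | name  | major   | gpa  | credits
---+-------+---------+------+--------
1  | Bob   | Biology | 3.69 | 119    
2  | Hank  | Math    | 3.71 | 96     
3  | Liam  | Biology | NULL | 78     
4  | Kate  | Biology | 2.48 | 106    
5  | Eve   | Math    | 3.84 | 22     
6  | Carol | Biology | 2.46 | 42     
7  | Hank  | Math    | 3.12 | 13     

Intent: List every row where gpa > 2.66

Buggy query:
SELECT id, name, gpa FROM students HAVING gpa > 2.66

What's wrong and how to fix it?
Bug: This is a non-aggregate query (no GROUP BY, no aggregates), so in SQLite the HAVING clause is invalid here; a row-level condition belongs in WHERE

Fix: Use WHERE for row-level filtering

Corrected query:
SELECT id, name, gpa FROM students WHERE gpa > 2.66

Result:
id | name | gpa 
---+------+-----
1  | Bob  | 3.69
2  | Hank | 3.71
5  | Eve  | 3.84
7  | Hank | 3.12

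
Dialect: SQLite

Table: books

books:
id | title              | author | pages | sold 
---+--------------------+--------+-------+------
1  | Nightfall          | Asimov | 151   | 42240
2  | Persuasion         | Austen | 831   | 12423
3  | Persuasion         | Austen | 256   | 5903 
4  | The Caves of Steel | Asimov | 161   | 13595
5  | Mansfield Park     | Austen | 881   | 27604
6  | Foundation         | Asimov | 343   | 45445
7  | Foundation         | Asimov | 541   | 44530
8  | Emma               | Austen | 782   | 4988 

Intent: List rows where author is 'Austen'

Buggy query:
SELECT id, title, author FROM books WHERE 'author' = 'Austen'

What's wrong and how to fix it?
Bug: 'author' in single quotes is a string literal, not the column; the comparison is literal-vs-literal and never true

Fix: Reference the column as author without single quotes

Corrected query:
SELECT id, title, author FROM books WHERE author = 'Austen'

Result:
id | title          | author
---+----------------+-------
2  | Persuasion     | Austen
3  | Persuasion     | Austen
5  | Mansfield Park | Austen
8  | Emma           | Austen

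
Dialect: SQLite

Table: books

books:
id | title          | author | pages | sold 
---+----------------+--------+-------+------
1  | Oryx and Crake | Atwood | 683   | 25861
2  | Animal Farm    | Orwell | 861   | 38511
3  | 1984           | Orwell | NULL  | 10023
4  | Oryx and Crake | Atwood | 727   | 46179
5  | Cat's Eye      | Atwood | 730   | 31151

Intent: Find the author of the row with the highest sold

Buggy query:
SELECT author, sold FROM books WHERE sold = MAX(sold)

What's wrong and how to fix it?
Bug: WHERE is evaluated per row; an aggregate over the whole table isn't defined there

Fix: Wrap MAX in a scalar subquery so WHERE compares against a single value

Corrected query:
SELECT author, sold FROM books WHERE sold = (SELECT MAX(sold) FROM books)

Result:
author | sold 
-------+------
Atwood | 46179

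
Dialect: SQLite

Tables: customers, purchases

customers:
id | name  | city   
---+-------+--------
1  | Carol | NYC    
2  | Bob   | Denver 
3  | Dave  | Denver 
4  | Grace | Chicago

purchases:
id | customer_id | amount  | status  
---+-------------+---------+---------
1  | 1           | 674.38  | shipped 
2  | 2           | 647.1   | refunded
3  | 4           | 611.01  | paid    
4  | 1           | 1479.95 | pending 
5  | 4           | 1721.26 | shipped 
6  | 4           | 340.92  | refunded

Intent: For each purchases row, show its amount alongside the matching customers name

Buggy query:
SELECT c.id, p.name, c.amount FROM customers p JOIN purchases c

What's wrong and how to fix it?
Bug: JOIN with no ON clause produces a cartesian product; every purchases row pairs with every customers row

Fix: Add ON c.customer_id = p.id to the JOIN

Corrected query:
SELECT c.id, p.name, c.amount FROM customers p JOIN purchases c ON c.customer_id = p.id

Result:
id | name  | amount 
---+-------+--------
1  | Carol | 674.38 
2  | Bob   | 647.1  
3  | Grace | 611.01 
4  | Carol | 1479.95
5  | Grace | 1721.26
6  | Grace | 340.92 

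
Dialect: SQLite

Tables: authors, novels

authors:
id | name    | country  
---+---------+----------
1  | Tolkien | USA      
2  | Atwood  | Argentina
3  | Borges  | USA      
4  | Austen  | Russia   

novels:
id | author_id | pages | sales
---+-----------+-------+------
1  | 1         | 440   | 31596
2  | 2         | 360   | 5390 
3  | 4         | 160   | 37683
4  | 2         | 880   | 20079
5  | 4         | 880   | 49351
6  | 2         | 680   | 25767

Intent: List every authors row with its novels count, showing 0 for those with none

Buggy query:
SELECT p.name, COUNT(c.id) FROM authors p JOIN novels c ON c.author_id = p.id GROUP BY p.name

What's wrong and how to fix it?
Bug: An inner join excludes parents with zero children

Fix: Use LEFT JOIN so parents without children still appear (COUNT(c.id) gives 0)

Corrected query:
SELECT p.name, COUNT(c.id) FROM authors p LEFT JOIN novels c ON c.author_id = p.id GROUP BY p.name

Result:
name    | COUNT(c.id)
--------+------------
Atwood  | 3          
Austen  | 2          
Borges  | 0          
Tolkien | 1          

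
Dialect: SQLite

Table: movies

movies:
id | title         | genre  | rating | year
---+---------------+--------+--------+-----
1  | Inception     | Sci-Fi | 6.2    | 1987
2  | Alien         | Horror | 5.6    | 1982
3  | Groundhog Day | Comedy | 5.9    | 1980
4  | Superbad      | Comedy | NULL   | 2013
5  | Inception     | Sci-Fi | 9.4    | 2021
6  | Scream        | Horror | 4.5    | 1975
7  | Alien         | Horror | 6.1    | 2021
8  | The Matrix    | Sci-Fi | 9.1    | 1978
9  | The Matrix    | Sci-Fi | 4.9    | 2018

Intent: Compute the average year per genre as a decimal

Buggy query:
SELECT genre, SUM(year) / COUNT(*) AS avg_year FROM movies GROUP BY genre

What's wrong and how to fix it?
Bug: Both operands are integers, so '/' performs integer division and truncates

Fix: Multiply by 1.0 (or CAST to REAL) to force floating-point division

Corrected query:
SELECT genre, SUM(year) * 1.0 / COUNT(*) AS avg_year FROM movies GROUP BY genre

Result:
genre  | avg_year   
-------+------------
Comedy | 1996.5     
Horror | 1992.666667
Sci-Fi | 2001       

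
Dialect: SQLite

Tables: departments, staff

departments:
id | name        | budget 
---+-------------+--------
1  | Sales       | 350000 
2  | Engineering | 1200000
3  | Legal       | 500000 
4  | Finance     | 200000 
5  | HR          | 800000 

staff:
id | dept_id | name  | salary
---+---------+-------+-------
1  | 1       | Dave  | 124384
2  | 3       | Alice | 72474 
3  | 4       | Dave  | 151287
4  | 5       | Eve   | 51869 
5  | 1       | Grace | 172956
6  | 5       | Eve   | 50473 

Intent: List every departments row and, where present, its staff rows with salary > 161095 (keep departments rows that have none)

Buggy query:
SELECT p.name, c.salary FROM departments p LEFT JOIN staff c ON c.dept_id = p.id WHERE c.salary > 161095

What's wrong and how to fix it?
Bug: Filtering c.salary in WHERE discards the NULL rows produced by LEFT JOIN, turning it into an inner join

Fix: Move the right-table condition into the ON clause so unmatched parents are kept

Corrected query:
SELECT p.name, c.salary FROM departments p LEFT JOIN staff c ON c.dept_id = p.id AND c.salary > 161095

Result:
name        | salary
------------+-------
Sales       | 172956
Engineering | NULL  
Legal       | NULL  
Finance     | NULL  
HR          | NULL  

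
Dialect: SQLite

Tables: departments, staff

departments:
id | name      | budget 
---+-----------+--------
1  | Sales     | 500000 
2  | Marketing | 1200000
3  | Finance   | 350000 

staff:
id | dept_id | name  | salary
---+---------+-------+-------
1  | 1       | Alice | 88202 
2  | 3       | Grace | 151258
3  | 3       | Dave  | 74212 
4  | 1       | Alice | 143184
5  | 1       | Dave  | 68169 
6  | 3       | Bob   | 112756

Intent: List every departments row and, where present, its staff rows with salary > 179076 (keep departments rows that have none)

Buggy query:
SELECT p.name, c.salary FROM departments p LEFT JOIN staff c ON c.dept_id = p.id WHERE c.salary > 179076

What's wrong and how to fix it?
Bug: Filtering c.salary in WHERE discards the NULL rows produced by LEFT JOIN, turning it into an inner join

Fix: Put 'c.salary > 179076' in the JOIN's ON clause instead of WHERE

Corrected query:
SELECT p.name, c.salary FROM departments p LEFT JOIN staff c ON c.dept_id = p.id AND c.salary > 179076

Result:
name      | salary
----------+-------
Sales     | NULL  
Marketing | NULL  
Finance   | NULL  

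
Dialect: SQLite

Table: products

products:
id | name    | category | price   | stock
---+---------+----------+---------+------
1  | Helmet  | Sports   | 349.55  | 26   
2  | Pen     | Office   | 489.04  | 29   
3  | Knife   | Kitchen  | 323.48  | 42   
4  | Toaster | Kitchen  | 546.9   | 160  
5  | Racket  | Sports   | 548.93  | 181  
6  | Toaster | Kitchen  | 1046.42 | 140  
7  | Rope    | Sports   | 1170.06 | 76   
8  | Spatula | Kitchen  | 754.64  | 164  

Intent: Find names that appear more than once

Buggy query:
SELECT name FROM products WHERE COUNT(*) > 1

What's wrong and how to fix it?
Bug: COUNT(*) is an aggregate and cannot be used in WHERE

Fix: GROUP BY name, then filter groups with HAVING COUNT(*) > 1

Corrected query:
SELECT name FROM products GROUP BY name HAVING COUNT(*) > 1

Result:
name   
-------
Toaster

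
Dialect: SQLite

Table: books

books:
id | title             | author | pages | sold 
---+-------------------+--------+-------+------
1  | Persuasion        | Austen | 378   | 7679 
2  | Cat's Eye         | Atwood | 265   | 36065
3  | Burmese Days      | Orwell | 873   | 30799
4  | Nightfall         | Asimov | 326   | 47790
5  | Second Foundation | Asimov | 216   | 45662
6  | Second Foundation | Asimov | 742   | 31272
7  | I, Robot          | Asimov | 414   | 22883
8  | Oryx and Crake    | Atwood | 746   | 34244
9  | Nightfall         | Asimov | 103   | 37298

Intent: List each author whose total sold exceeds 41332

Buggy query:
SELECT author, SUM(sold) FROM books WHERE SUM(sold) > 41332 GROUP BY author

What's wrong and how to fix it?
Bug: WHERE runs before GROUP BY, so aggregates aren't available there

Fix: Move the aggregate condition to a HAVING clause

Corrected query:
SELECT author, SUM(sold) FROM books GROUP BY author HAVING SUM(sold) > 41332

Result:
author | SUM(sold)
-------+----------
Asimov | 184905   
Atwood | 70309    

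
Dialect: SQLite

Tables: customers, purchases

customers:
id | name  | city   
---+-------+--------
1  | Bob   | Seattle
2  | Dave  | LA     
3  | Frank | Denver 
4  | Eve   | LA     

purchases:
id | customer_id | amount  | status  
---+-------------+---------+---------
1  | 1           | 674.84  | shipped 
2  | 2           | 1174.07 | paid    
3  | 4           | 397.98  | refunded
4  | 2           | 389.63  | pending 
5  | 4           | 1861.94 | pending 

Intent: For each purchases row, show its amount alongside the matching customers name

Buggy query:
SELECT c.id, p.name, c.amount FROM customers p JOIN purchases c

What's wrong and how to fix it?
Bug: JOIN with no ON clause produces a cartesian product; every purchases row pairs with every customers row

Fix: Specify the join condition linking the foreign key to the parent id

Corrected query:
SELECT c.id, p.name, c.amount FROM customers p JOIN purchases c ON c.customer_id = p.id

Result:
id | name | amount 
---+------+--------
1  | Bob  | 674.84 
2  | Dave | 1174.07
3  | Eve  | 397.98 
4  | Dave | 389.63 
5  | Eve  | 1861.94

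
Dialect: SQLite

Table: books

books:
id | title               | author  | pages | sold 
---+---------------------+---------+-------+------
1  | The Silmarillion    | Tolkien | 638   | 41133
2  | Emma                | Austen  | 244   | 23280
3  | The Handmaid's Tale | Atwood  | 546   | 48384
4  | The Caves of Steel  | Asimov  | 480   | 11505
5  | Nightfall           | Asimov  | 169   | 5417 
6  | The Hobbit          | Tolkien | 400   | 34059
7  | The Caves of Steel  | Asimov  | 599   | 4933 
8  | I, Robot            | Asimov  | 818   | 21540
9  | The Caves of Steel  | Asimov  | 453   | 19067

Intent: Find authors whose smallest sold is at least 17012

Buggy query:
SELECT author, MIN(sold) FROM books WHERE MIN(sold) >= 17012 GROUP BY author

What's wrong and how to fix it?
Bug: MIN() in WHERE is a misuse of aggregate

Fix: Use HAVING for the per-group MIN condition

Corrected query:
SELECT author, MIN(sold) FROM books GROUP BY author HAVING MIN(sold) >= 17012

Result:
author  | MIN(sold)
--------+----------
Atwood  | 48384    
Austen  | 23280    
Tolkien | 34059    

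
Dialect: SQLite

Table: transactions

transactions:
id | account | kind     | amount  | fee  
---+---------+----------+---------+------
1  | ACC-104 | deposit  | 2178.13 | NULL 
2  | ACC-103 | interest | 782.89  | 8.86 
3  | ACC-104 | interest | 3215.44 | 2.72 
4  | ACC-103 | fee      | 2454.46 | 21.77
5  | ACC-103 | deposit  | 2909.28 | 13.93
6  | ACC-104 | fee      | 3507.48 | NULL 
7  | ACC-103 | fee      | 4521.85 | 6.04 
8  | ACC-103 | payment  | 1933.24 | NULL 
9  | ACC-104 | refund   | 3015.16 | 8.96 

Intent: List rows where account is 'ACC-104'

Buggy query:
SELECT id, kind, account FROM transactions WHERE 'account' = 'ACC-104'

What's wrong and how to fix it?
Bug: 'account' in single quotes is a string literal, not the column; the comparison is literal-vs-literal and never true

Fix: Remove the quotes around the column name (or use double quotes for an identifier)

Corrected query:
SELECT id, kind, account FROM transactions WHERE account = 'ACC-104'

Result:
id | kind     | account
---+----------+--------
1  | deposit  | ACC-104
3  | interest | ACC-104
6  | fee      | ACC-104
9  | refund   | ACC-104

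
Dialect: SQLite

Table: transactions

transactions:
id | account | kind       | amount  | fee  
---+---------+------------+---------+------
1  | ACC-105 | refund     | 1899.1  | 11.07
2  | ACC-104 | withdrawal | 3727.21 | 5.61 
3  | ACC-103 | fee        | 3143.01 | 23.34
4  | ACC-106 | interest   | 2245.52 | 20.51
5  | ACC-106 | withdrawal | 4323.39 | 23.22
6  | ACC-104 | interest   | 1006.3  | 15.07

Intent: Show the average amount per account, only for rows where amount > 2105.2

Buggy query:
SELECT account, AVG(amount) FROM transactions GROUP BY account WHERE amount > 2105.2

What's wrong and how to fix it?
Bug: WHERE cannot follow GROUP BY

Fix: Move the WHERE clause before GROUP BY

Corrected query:
SELECT account, AVG(amount) FROM transactions WHERE amount > 2105.2 GROUP BY account

Result:
account | AVG(amount)
--------+------------
ACC-103 | 3143.01    
ACC-104 | 3727.21    
ACC-106 | 3284.455   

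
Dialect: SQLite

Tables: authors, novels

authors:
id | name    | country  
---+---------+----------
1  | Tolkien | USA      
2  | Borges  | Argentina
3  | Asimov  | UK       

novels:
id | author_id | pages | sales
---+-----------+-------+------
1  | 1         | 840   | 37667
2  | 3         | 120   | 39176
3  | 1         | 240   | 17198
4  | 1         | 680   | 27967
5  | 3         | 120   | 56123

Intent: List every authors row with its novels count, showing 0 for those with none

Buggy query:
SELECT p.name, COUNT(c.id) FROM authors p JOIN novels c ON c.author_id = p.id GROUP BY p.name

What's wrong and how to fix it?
Bug: INNER JOIN drops authors rows that have no matching novels rows

Fix: Switch to LEFT JOIN to retain unmatched parent rows

Corrected query:
SELECT p.name, COUNT(c.id) FROM authors p LEFT JOIN novels c ON c.author_id = p.id GROUP BY p.name

Result:
name    | COUNT(c.id)
--------+------------
Asimov  | 2          
Borges  | 0          
Tolkien | 3          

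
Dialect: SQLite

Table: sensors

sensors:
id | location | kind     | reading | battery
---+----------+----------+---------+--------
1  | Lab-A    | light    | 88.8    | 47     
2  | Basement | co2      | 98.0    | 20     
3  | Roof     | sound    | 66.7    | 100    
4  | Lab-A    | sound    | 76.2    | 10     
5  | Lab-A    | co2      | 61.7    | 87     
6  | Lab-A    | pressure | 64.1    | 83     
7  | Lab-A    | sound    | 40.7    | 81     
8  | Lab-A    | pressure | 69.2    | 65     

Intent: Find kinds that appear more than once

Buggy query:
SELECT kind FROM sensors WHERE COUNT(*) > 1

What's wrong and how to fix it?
Bug: WHERE can't reference COUNT(*); aggregates are computed after WHERE

Fix: Group first, then use HAVING for the count condition

Corrected query:
SELECT kind FROM sensors GROUP BY kind HAVING COUNT(*) > 1

Result:
kind    
--------
co2     
pressure
sound   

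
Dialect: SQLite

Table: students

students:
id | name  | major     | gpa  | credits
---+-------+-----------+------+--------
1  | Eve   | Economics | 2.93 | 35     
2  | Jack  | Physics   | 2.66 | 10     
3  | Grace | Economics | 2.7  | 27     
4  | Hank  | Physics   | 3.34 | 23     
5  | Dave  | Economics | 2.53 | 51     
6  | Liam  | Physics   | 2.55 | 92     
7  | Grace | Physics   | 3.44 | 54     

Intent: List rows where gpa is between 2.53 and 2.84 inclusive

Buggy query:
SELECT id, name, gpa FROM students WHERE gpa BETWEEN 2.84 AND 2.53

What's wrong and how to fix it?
Bug: The bounds are reversed; BETWEEN a AND b requires a <= b to match anything

Fix: Swap the bounds so the smaller value comes first

Corrected query:
SELECT id, name, gpa FROM students WHERE gpa BETWEEN 2.53 AND 2.84

Result:
id | name  | gpa 
---+-------+-----
2  | Jack  | 2.66
3  | Grace | 2.7 
5  | Dave  | 2.53
6  | Liam  | 2.55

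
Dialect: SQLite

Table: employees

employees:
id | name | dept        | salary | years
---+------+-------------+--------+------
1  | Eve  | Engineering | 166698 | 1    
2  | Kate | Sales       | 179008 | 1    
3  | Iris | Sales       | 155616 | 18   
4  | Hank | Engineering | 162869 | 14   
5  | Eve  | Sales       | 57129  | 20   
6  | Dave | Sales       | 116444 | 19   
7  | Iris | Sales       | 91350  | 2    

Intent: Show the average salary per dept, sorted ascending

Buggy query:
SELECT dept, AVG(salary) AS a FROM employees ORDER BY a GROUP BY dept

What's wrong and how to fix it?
Bug: ORDER BY appears before GROUP BY; SQL clause order requires GROUP BY first

Fix: Reorder: SELECT … FROM … GROUP BY … ORDER BY …

Corrected query:
SELECT dept, AVG(salary) AS a FROM employees GROUP BY dept ORDER BY a

Result:
dept        | a       
------------+---------
Sales       | 119909.4
Engineering | 164783.5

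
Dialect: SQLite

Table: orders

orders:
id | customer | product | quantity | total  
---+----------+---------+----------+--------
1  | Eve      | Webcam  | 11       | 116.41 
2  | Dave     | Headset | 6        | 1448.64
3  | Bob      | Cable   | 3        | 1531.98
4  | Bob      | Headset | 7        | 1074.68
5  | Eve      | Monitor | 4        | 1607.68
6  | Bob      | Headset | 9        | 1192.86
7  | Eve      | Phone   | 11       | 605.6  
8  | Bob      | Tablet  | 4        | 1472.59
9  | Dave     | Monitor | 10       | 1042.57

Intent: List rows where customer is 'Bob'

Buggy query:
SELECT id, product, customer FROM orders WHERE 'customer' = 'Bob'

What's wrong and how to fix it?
Bug: 'customer' in single quotes is a string literal, not the column; the comparison is literal-vs-literal and never true

Fix: Remove the quotes around the column name (or use double quotes for an identifier)

Corrected query:
SELECT id, product, customer FROM orders WHERE customer = 'Bob'

Result:
id | product | customer
---+---------+---------
3  | Cable   | Bob     
4  | Headset | Bob     
6  | Headset | Bob     
8  | Tablet  | Bob     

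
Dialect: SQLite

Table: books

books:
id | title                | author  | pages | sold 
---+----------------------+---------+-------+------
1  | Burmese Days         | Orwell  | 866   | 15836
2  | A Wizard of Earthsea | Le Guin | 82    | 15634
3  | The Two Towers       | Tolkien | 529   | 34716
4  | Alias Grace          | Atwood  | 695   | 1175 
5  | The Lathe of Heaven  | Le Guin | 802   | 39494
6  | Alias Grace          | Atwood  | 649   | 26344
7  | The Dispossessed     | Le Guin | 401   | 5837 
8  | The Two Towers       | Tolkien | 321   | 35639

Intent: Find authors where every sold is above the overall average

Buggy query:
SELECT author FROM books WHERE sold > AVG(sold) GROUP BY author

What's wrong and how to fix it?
Bug: AVG() is an aggregate; it can't sit directly in WHERE

Fix: Compute the overall average in a scalar subquery and compare each group's MIN against it in HAVING

Corrected query:
SELECT author FROM books GROUP BY author HAVING MIN(sold) > (SELECT AVG(sold) FROM books)

Result:
author 
-------
Tolkien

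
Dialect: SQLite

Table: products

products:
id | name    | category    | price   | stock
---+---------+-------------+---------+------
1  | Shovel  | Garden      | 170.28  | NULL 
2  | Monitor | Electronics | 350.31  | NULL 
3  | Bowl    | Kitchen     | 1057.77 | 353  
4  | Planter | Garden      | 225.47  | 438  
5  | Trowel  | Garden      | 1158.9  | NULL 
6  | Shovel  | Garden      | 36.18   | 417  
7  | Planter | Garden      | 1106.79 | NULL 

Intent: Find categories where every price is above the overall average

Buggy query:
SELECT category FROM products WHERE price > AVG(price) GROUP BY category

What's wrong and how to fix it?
Bug: WHERE evaluates per row before aggregation, so AVG() is unavailable

Fix: Use a subquery for AVG and a HAVING MIN(...) filter so the condition holds for every row in the group

Corrected query:
SELECT category FROM products GROUP BY category HAVING MIN(price) > (SELECT AVG(price) FROM products)

Result:
category
--------
Kitchen 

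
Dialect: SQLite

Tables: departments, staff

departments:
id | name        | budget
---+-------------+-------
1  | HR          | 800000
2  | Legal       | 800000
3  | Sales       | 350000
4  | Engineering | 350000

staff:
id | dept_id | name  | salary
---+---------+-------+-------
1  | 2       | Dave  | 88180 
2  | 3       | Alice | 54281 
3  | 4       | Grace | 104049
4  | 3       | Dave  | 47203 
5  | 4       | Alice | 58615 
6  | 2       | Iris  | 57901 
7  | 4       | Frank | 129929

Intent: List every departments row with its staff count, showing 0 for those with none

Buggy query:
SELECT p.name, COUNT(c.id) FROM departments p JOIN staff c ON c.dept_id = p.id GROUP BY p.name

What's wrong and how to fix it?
Bug: An inner join excludes parents with zero children

Fix: Switch to LEFT JOIN to retain unmatched parent rows

Corrected query:
SELECT p.name, COUNT(c.id) FROM departments p LEFT JOIN staff c ON c.dept_id = p.id GROUP BY p.name

Result:
name        | COUNT(c.id)
------------+------------
Engineering | 3          
HR          | 0          
Legal       | 2          
Sales       | 2          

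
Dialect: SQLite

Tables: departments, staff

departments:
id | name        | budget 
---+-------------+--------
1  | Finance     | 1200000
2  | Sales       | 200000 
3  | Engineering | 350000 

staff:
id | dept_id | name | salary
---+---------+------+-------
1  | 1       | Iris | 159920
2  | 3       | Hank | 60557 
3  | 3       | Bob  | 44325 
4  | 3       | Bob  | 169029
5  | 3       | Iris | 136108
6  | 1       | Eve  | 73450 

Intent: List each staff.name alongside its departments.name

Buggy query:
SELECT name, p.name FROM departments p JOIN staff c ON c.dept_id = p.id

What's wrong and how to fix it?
Bug: Both tables have a 'name' column; the unqualified reference is ambiguous

Fix: Qualify the column with its table alias (c.name)

Corrected query:
SELECT c.name, p.name FROM departments p JOIN staff c ON c.dept_id = p.id

Result:
name | name       
-----+------------
Iris | Finance    
Hank | Engineering
Bob  | Engineering
Bob  | Engineering
Iris | Engineering
Eve  | Finance    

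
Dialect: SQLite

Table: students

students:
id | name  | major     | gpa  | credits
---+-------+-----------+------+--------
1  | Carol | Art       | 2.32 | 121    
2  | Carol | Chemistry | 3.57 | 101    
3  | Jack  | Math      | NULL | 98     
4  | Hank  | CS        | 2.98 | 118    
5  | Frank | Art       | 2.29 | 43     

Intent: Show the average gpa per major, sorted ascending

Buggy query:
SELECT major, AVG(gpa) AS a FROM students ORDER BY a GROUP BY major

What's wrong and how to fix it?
Bug: GROUP BY must precede ORDER BY

Fix: Move ORDER BY to the end, after GROUP BY

Corrected query:
SELECT major, AVG(gpa) AS a FROM students GROUP BY major ORDER BY a

Result:
major     | a    
----------+------
Math      | NULL 
Art       | 2.305
CS        | 2.98 
Chemistry | 3.57 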